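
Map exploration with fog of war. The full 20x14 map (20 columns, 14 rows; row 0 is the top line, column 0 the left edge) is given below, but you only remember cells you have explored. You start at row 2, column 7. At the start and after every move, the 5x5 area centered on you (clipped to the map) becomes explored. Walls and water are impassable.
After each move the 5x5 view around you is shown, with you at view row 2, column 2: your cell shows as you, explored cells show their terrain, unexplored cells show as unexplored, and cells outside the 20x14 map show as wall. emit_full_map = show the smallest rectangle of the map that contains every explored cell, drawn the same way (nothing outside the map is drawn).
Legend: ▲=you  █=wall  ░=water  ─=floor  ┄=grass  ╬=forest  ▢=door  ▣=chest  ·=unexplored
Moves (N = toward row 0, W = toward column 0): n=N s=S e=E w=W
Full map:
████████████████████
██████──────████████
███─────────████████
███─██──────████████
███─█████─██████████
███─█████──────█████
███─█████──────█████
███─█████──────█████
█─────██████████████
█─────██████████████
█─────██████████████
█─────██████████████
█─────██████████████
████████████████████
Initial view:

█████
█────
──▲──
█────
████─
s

█────
─────
█─▲──
████─
████─

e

─────
─────
──▲──
███─█
███──

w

█────
─────
█─▲──
████─
████─

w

██───
─────
██▲──
█████
█████


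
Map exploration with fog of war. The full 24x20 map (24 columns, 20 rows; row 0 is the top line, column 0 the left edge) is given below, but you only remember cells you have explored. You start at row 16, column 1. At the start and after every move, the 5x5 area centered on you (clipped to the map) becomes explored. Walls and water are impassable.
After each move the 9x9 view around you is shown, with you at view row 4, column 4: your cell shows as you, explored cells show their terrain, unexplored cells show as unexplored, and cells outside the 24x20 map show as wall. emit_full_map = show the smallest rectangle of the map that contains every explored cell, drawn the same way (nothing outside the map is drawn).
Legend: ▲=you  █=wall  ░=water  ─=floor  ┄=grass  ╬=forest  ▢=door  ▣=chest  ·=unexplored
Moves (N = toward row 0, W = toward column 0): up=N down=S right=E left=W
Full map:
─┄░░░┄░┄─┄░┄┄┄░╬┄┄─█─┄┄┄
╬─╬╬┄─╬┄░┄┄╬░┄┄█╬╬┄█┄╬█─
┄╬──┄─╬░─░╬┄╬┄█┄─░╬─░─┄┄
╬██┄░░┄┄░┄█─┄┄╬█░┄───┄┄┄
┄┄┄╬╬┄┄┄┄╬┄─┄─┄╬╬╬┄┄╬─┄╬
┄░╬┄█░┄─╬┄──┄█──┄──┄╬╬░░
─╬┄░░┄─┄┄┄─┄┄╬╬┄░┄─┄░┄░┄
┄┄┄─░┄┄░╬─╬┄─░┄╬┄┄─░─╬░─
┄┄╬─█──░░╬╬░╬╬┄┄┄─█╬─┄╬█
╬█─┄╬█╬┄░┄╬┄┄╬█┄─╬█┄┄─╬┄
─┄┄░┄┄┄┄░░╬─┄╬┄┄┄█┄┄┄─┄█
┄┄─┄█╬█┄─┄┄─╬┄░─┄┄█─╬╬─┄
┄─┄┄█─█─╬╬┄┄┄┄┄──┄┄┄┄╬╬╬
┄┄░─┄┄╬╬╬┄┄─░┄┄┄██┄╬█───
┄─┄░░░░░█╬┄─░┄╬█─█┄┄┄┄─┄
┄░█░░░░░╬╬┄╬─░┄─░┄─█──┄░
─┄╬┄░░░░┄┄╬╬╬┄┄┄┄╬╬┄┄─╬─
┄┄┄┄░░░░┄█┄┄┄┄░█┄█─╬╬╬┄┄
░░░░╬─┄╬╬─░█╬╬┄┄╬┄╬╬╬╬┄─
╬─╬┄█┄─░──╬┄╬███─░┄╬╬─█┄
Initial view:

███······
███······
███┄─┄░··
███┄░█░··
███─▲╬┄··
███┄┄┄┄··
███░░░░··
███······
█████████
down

███······
███┄─┄░··
███┄░█░··
███─┄╬┄··
███┄▲┄┄··
███░░░░··
███╬─╬┄··
█████████
█████████

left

████·····
████┄─┄░·
████┄░█░·
████─┄╬┄·
████▲┄┄┄·
████░░░░·
████╬─╬┄·
█████████
█████████

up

████·····
████·····
████┄─┄░·
████┄░█░·
████▲┄╬┄·
████┄┄┄┄·
████░░░░·
████╬─╬┄·
█████████

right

███······
███······
███┄─┄░··
███┄░█░··
███─▲╬┄··
███┄┄┄┄··
███░░░░··
███╬─╬┄··
█████████

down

███······
███┄─┄░··
███┄░█░··
███─┄╬┄··
███┄▲┄┄··
███░░░░··
███╬─╬┄··
█████████
█████████

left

████·····
████┄─┄░·
████┄░█░·
████─┄╬┄·
████▲┄┄┄·
████░░░░·
████╬─╬┄·
█████████
█████████

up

████·····
████·····
████┄─┄░·
████┄░█░·
████▲┄╬┄·
████┄┄┄┄·
████░░░░·
████╬─╬┄·
█████████

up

████·····
████·····
████┄┄░··
████┄─┄░·
████▲░█░·
████─┄╬┄·
████┄┄┄┄·
████░░░░·
████╬─╬┄·

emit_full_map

┄┄░·
┄─┄░
▲░█░
─┄╬┄
┄┄┄┄
░░░░
╬─╬┄

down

████·····
████┄┄░··
████┄─┄░·
████┄░█░·
████▲┄╬┄·
████┄┄┄┄·
████░░░░·
████╬─╬┄·
█████████

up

████·····
████·····
████┄┄░··
████┄─┄░·
████▲░█░·
████─┄╬┄·
████┄┄┄┄·
████░░░░·
████╬─╬┄·

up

████·····
████·····
████┄─┄··
████┄┄░··
████▲─┄░·
████┄░█░·
████─┄╬┄·
████┄┄┄┄·
████░░░░·

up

████·····
████·····
████┄┄─··
████┄─┄··
████▲┄░··
████┄─┄░·
████┄░█░·
████─┄╬┄·
████┄┄┄┄·

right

███······
███······
███┄┄─┄··
███┄─┄┄··
███┄▲░─··
███┄─┄░··
███┄░█░··
███─┄╬┄··
███┄┄┄┄··

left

████·····
████·····
████┄┄─┄·
████┄─┄┄·
████▲┄░─·
████┄─┄░·
████┄░█░·
████─┄╬┄·
████┄┄┄┄·

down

████·····
████┄┄─┄·
████┄─┄┄·
████┄┄░─·
████▲─┄░·
████┄░█░·
████─┄╬┄·
████┄┄┄┄·
████░░░░·

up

████·····
████·····
████┄┄─┄·
████┄─┄┄·
████▲┄░─·
████┄─┄░·
████┄░█░·
████─┄╬┄·
████┄┄┄┄·

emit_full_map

┄┄─┄
┄─┄┄
▲┄░─
┄─┄░
┄░█░
─┄╬┄
┄┄┄┄
░░░░
╬─╬┄

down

████·····
████┄┄─┄·
████┄─┄┄·
████┄┄░─·
████▲─┄░·
████┄░█░·
████─┄╬┄·
████┄┄┄┄·
████░░░░·

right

███······
███┄┄─┄··
███┄─┄┄··
███┄┄░─··
███┄▲┄░··
███┄░█░··
███─┄╬┄··
███┄┄┄┄··
███░░░░··


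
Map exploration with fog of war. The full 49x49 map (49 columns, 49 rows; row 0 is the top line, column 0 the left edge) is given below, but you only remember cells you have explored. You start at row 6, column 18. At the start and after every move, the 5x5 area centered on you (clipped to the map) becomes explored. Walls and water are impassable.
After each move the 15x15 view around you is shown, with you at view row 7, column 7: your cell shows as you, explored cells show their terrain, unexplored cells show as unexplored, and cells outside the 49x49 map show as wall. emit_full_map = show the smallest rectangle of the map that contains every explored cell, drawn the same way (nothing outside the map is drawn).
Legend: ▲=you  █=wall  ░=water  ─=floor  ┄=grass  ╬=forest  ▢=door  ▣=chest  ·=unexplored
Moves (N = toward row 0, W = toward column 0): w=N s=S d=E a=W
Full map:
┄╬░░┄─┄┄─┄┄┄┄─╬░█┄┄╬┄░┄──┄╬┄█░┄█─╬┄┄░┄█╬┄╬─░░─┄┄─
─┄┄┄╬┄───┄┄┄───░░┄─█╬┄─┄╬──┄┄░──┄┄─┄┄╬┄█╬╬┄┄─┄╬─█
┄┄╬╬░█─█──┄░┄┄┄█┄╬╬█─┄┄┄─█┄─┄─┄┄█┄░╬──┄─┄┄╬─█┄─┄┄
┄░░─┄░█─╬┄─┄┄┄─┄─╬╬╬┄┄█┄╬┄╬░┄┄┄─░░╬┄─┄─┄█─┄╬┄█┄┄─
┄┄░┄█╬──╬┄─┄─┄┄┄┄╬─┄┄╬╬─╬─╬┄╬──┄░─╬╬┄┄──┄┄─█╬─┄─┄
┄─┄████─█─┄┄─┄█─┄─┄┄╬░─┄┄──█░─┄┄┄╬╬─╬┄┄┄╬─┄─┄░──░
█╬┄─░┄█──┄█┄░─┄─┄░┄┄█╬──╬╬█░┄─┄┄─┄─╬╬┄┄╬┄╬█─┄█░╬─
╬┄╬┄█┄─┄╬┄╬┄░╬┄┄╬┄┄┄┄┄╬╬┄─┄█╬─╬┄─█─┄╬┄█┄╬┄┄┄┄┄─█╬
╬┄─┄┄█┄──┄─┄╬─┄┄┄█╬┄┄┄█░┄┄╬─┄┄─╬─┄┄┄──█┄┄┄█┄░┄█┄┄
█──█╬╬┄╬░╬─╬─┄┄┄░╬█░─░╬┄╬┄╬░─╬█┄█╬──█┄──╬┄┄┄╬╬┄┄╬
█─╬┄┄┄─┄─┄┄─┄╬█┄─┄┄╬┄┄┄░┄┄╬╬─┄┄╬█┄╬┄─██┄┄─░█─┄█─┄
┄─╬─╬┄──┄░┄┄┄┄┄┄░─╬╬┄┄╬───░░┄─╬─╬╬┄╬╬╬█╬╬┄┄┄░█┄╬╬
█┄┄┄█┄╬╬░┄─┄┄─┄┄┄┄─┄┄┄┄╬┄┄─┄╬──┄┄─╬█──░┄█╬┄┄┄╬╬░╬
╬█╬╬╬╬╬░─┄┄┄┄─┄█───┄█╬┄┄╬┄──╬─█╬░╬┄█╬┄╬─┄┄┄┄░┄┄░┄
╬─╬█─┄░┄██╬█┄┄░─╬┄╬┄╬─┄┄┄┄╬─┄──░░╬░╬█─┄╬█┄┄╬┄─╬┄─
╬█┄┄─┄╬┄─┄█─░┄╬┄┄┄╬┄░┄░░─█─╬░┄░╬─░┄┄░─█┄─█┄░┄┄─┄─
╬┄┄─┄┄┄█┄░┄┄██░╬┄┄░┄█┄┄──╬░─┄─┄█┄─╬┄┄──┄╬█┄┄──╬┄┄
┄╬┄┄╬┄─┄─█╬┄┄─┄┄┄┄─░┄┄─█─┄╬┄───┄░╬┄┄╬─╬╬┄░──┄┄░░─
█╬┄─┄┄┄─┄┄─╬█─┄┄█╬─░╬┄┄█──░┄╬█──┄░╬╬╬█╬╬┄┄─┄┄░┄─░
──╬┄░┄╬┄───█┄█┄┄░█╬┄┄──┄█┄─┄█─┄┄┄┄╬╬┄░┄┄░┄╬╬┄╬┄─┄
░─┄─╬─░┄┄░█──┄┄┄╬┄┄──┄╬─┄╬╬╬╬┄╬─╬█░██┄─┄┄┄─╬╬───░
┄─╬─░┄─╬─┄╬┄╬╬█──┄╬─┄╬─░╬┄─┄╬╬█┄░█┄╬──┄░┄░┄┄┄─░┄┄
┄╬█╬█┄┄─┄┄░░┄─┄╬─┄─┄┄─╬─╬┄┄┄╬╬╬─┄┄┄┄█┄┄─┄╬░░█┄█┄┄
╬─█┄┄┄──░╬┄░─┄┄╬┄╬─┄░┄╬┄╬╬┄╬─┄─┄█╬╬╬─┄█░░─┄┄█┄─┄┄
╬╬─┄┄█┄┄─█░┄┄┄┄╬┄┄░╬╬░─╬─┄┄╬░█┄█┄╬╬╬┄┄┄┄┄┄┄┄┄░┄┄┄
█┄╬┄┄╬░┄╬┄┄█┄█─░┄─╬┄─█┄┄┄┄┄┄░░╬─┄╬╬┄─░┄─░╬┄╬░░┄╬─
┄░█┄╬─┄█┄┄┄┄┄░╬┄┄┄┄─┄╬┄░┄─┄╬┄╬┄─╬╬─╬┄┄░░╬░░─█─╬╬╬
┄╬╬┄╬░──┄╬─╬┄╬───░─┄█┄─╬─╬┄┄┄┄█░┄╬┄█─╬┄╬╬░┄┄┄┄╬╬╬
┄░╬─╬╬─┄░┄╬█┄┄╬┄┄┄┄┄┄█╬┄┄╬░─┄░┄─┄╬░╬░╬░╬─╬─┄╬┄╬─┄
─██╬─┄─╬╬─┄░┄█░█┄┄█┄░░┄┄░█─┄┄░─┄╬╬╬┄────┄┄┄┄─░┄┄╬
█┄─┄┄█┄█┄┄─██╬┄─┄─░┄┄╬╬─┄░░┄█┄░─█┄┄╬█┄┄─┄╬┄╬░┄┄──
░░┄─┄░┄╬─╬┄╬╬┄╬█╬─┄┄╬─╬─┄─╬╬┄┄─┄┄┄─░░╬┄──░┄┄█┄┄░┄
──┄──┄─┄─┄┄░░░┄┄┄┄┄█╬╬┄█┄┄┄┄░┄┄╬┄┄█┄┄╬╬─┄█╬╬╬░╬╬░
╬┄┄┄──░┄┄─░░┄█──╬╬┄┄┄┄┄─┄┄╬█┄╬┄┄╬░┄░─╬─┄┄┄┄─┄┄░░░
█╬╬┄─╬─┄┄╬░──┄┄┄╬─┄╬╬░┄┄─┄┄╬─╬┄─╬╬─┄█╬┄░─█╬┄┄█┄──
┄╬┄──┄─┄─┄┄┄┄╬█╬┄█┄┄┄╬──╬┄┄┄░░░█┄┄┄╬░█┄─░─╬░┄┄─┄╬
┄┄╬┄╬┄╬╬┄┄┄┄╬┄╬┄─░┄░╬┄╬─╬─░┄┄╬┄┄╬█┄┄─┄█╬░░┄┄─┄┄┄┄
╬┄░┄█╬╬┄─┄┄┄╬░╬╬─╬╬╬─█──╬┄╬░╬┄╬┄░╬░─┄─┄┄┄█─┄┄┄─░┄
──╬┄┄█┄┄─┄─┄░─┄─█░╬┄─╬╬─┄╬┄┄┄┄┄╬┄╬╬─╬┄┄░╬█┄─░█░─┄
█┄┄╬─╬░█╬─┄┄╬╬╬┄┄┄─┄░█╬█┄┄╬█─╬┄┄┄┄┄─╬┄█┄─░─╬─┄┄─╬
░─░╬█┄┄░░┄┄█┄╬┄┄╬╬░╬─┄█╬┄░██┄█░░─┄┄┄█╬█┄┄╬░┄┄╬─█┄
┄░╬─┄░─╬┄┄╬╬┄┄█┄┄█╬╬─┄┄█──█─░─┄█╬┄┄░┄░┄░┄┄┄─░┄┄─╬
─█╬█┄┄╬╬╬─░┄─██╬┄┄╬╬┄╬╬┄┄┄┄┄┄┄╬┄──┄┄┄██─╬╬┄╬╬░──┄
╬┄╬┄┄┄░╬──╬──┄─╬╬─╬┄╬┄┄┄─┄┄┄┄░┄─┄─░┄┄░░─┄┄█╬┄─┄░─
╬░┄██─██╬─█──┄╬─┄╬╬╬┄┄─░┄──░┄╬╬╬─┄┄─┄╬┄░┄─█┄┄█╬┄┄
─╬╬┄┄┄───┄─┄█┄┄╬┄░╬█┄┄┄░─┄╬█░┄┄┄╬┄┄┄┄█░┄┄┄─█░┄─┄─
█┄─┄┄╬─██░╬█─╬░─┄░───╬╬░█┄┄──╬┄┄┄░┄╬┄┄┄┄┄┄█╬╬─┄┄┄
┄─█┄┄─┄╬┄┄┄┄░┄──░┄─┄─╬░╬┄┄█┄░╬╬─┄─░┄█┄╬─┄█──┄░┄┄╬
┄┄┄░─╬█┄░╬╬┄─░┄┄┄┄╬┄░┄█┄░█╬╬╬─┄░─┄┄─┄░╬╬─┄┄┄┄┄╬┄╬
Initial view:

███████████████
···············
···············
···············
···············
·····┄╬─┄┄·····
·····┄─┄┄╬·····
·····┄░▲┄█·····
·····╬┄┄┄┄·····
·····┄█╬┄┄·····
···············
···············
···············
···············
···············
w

███████████████
███████████████
···············
···············
···············
·····─╬╬╬┄·····
·····┄╬─┄┄·····
·····┄─▲┄╬·····
·····┄░┄┄█·····
·····╬┄┄┄┄·····
·····┄█╬┄┄·····
···············
···············
···············
···············

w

███████████████
███████████████
███████████████
···············
···············
·····┄╬╬█─·····
·····─╬╬╬┄·····
·····┄╬▲┄┄·····
·····┄─┄┄╬·····
·····┄░┄┄█·····
·····╬┄┄┄┄·····
·····┄█╬┄┄·····
···············
···············
···············

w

███████████████
███████████████
███████████████
███████████████
···············
·····░┄─█╬·····
·····┄╬╬█─·····
·····─╬▲╬┄·····
·····┄╬─┄┄·····
·····┄─┄┄╬·····
·····┄░┄┄█·····
·····╬┄┄┄┄·····
·····┄█╬┄┄·····
···············
···············

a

███████████████
███████████████
███████████████
███████████████
···············
·····░░┄─█╬····
·····█┄╬╬█─····
·····┄─▲╬╬┄····
·····┄┄╬─┄┄····
·····─┄─┄┄╬····
······┄░┄┄█····
······╬┄┄┄┄····
······┄█╬┄┄····
···············
···············

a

███████████████
███████████████
███████████████
███████████████
···············
·····─░░┄─█╬···
·····┄█┄╬╬█─···
·····─┄▲╬╬╬┄···
·····┄┄┄╬─┄┄···
·····█─┄─┄┄╬···
·······┄░┄┄█···
·······╬┄┄┄┄···
·······┄█╬┄┄···
···············
···············

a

███████████████
███████████████
███████████████
███████████████
···············
·····──░░┄─█╬··
·····┄┄█┄╬╬█─··
·····┄─▲─╬╬╬┄··
·····┄┄┄┄╬─┄┄··
·····┄█─┄─┄┄╬··
········┄░┄┄█··
········╬┄┄┄┄··
········┄█╬┄┄··
···············
···············

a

███████████████
███████████████
███████████████
███████████████
···············
·····───░░┄─█╬·
·····┄┄┄█┄╬╬█─·
·····┄┄▲┄─╬╬╬┄·
·····─┄┄┄┄╬─┄┄·
·····─┄█─┄─┄┄╬·
·········┄░┄┄█·
·········╬┄┄┄┄·
·········┄█╬┄┄·
···············
···············

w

███████████████
███████████████
███████████████
███████████████
███████████████
·····┄─╬░█·····
·····───░░┄─█╬·
·····┄┄▲█┄╬╬█─·
·····┄┄─┄─╬╬╬┄·
·····─┄┄┄┄╬─┄┄·
·····─┄█─┄─┄┄╬·
·········┄░┄┄█·
·········╬┄┄┄┄·
·········┄█╬┄┄·
···············

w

███████████████
███████████████
███████████████
███████████████
███████████████
███████████████
·····┄─╬░█·····
·····──▲░░┄─█╬·
·····┄┄┄█┄╬╬█─·
·····┄┄─┄─╬╬╬┄·
·····─┄┄┄┄╬─┄┄·
·····─┄█─┄─┄┄╬·
·········┄░┄┄█·
·········╬┄┄┄┄·
·········┄█╬┄┄·

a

███████████████
███████████████
███████████████
███████████████
███████████████
███████████████
·····┄┄─╬░█····
·····┄─▲─░░┄─█╬
·····░┄┄┄█┄╬╬█─
·····┄┄┄─┄─╬╬╬┄
······─┄┄┄┄╬─┄┄
······─┄█─┄─┄┄╬
··········┄░┄┄█
··········╬┄┄┄┄
··········┄█╬┄┄

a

███████████████
███████████████
███████████████
███████████████
███████████████
███████████████
·····┄┄┄─╬░█···
·····┄┄▲──░░┄─█
·····┄░┄┄┄█┄╬╬█
·····─┄┄┄─┄─╬╬╬
·······─┄┄┄┄╬─┄
·······─┄█─┄─┄┄
···········┄░┄┄
···········╬┄┄┄
···········┄█╬┄

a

███████████████
███████████████
███████████████
███████████████
███████████████
███████████████
·····┄┄┄┄─╬░█··
·····┄┄▲───░░┄─
·····─┄░┄┄┄█┄╬╬
·····┄─┄┄┄─┄─╬╬
········─┄┄┄┄╬─
········─┄█─┄─┄
············┄░┄
············╬┄┄
············┄█╬

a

███████████████
███████████████
███████████████
███████████████
███████████████
███████████████
·····─┄┄┄┄─╬░█·
·····─┄▲┄───░░┄
·····──┄░┄┄┄█┄╬
·····╬┄─┄┄┄─┄─╬
·········─┄┄┄┄╬
·········─┄█─┄─
·············┄░
·············╬┄
·············┄█

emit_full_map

─┄┄┄┄─╬░█····
─┄▲┄───░░┄─█╬
──┄░┄┄┄█┄╬╬█─
╬┄─┄┄┄─┄─╬╬╬┄
····─┄┄┄┄╬─┄┄
····─┄█─┄─┄┄╬
········┄░┄┄█
········╬┄┄┄┄
········┄█╬┄┄


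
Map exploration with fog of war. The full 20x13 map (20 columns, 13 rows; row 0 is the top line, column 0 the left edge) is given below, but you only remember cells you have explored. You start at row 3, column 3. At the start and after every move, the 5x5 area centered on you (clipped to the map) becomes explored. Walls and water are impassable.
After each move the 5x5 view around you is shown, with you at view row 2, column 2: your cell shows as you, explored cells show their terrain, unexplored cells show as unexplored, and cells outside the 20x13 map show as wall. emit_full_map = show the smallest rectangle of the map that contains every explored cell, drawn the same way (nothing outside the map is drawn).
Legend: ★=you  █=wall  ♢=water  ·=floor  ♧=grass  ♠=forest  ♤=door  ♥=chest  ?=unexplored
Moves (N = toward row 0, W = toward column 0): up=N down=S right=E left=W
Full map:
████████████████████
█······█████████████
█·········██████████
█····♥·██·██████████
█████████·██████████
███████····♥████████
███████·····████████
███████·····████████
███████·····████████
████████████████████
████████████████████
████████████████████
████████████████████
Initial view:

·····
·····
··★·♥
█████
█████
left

█····
█····
█·★··
█████
█████

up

█████
█····
█·★··
█····
█████

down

█····
█····
█·★··
█████
█████

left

██···
██···
██★··
█████
█████


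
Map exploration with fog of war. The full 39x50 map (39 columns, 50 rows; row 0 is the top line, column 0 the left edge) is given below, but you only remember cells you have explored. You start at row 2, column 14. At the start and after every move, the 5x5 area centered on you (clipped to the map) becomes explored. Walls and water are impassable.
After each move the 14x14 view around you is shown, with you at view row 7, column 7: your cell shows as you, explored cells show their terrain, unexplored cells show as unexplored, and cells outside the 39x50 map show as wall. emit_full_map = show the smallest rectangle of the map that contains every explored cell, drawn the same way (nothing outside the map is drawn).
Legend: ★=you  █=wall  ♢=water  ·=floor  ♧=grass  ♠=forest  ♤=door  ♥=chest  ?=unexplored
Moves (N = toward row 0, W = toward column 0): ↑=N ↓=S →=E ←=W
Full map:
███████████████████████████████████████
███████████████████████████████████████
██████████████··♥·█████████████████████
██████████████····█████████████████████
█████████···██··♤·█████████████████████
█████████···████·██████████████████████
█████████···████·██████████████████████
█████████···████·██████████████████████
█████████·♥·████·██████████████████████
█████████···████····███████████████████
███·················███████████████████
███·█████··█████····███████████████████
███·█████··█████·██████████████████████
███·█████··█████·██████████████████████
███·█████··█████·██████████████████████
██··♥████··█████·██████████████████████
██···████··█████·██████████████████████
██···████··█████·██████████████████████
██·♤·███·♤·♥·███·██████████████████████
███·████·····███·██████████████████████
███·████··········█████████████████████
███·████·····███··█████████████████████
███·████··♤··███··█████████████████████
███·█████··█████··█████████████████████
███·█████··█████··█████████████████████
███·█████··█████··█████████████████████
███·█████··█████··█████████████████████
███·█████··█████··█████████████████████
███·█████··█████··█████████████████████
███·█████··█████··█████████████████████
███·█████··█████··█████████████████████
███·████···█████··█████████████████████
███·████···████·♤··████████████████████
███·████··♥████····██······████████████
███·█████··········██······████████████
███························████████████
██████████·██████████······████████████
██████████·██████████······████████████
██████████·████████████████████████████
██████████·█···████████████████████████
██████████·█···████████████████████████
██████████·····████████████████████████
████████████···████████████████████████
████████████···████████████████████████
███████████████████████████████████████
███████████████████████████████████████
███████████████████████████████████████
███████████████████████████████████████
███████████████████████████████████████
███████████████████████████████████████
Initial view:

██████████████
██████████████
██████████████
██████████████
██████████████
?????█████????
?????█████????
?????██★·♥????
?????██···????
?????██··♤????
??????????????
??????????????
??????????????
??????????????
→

██████████████
██████████████
██████████████
██████████████
██████████████
????██████????
????██████????
????██·★♥·????
????██····????
????██··♤·????
??????????????
??????????????
??????????????
??????????????

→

██████████████
██████████████
██████████████
██████████████
██████████████
???███████????
???███████????
???██··★·█????
???██····█????
???██··♤·█????
??????????????
??????????????
??????????????
??????????????

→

██████████████
██████████████
██████████████
██████████████
██████████████
??████████????
??████████????
??██··♥★██????
??██····██????
??██··♤·██????
??????????????
??????????????
??????????????
??????????????

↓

██████████████
██████████████
██████████████
██████████████
??████████????
??████████????
??██··♥·██????
??██···★██????
??██··♤·██????
?????█·███????
??????????????
??????????????
??????????????
??????????????

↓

██████████████
██████████████
██████████████
??████████????
??████████????
??██··♥·██????
??██····██????
??██··♤★██????
?????█·███????
?????█·███????
??????????????
??????????????
??????????????
??????????????

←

██████████████
██████████████
██████████████
???████████???
???████████???
???██··♥·██???
???██····██???
???██··★·██???
?????██·███???
?????██·███???
??????????????
??????????????
??????????????
??????????????

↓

██████████████
██████████████
???████████???
???████████???
???██··♥·██???
???██····██???
???██··♤·██???
?????██★███???
?????██·███???
?????██·██????
??????????????
??????????????
??????????????
??????????????

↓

██████████████
???████████???
???████████???
???██··♥·██???
???██····██???
???██··♤·██???
?????██·███???
?????██★███???
?????██·██????
?????██·██????
??????????????
??????????????
??????????????
??????????????

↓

???████████???
???████████???
???██··♥·██???
???██····██???
???██··♤·██???
?????██·███???
?????██·███???
?????██★██????
?????██·██????
?????██···????
??????????????
??????????????
??????????????
??????????????

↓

???████████???
???██··♥·██???
???██····██???
???██··♤·██???
?????██·███???
?????██·███???
?????██·██????
?????██★██????
?????██···????
?????·····????
??????????????
??????????????
??????????????
??????????????

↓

???██··♥·██???
???██····██???
???██··♤·██???
?????██·███???
?????██·███???
?????██·██????
?????██·██????
?????██★··????
?????·····????
?????██···????
??????????????
??????????????
??????????????
??????????????

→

??██··♥·██????
??██····██????
??██··♤·██????
????██·███????
????██·███????
????██·███????
????██·███????
????██·★··????
????······????
????██····????
??????????????
??????????????
??????????????
??????????????

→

?██··♥·██?????
?██····██?????
?██··♤·██?????
???██·███?????
???██·███?????
???██·████????
???██·████????
???██··★·█????
???······█????
???██····█????
??????????????
??????????????
??????????????
??????????????

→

██··♥·██??????
██····██??????
██··♤·██??????
??██·███??????
??██·███??????
??██·█████????
??██·█████????
??██···★██????
??······██????
??██····██????
??????????????
??????????????
??????????????
??????????????

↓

██····██??????
██··♤·██??????
??██·███??????
??██·███??????
??██·█████????
??██·█████????
??██····██????
??·····★██????
??██····██????
?????█████????
??????????????
??????????????
??????????????
??????????????

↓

██··♤·██??????
??██·███??????
??██·███??????
??██·█████????
??██·█████????
??██····██????
??······██????
??██···★██????
?????█████????
?????█████????
??????????????
??????????????
??????????????
??????????????

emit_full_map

████████??
████████??
██··♥·██??
██····██??
██··♤·██??
??██·███??
??██·███??
??██·█████
??██·█████
??██····██
??······██
??██···★██
?????█████
?????█████
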